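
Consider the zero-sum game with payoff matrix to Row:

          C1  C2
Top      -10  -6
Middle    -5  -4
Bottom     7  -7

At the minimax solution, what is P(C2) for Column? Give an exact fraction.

Row minima: Top → -10, Middle → -5, Bottom → -7; maximin = -5.
Column maxima: C1 → 7, C2 → -4; minimax = -4.
-5 ≠ -4, so there is no saddle point; optimal play is mixed.
Top is strictly dominated by Middle, so Row never plays it.
On the remaining 2×2 (Middle, Bottom vs C1, C2):
Let Row play Middle with probability p. Expected payoff against C1: (-5)p + 7(1−p) = −12p + 7; against C2: (-4)p + (-7)(1−p) = 3p − 7.
Setting these equal: −12p + 7 = 3p − 7 ⇒ −15p = -14 ⇒ p = 14/15, and the value is (-12)·(14/15) + 7 = -21/5.
For Column: with q = P(C1), equating Middle's and Bottom's payoffs gives −q − 4 = 14q − 7 ⇒ q = 1/5.

4/5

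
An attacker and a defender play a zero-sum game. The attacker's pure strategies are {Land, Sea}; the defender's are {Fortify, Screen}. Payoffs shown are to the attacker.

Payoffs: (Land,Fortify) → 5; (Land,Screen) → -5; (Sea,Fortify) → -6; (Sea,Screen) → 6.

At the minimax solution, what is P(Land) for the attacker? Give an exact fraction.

6/11

Row minima: Land → -5, Sea → -6; maximin = -5.
Column maxima: Fortify → 5, Screen → 6; minimax = 5.
-5 ≠ 5, so there is no saddle point; optimal play is mixed.
Let the attacker play Land with probability p. Expected payoff against Fortify: 5p + (-6)(1−p) = 11p − 6; against Screen: (-5)p + 6(1−p) = −11p + 6.
Setting these equal: 11p − 6 = −11p + 6 ⇒ 22p = 12 ⇒ p = 6/11, and the value is (11)·(6/11) − 6 = 0.
For the defender: with q = P(Fortify), equating Land's and Sea's payoffs gives 10q − 5 = −12q + 6 ⇒ q = 1/2.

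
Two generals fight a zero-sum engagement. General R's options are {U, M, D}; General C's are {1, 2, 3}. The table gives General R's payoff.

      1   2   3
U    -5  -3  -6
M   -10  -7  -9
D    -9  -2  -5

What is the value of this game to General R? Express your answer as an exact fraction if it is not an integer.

Row minima: U → -6, M → -10, D → -9; maximin = -6.
Column maxima: 1 → -5, 2 → -2, 3 → -5; minimax = -5.
-6 ≠ -5, so there is no saddle point; optimal play is mixed.
M is strictly dominated by U, so General R never plays it.
2 is strictly dominated by 1 (it gives General R strictly more in every row), so General C never plays it.
On the remaining 2×2 (U, D vs 1, 3):
Let General R play U with probability p. Expected payoff against 1: (-5)p + (-9)(1−p) = 4p − 9; against 3: (-6)p + (-5)(1−p) = −p − 5.
Setting these equal: 4p − 9 = −p − 5 ⇒ 5p = 4 ⇒ p = 4/5, and the value is (4)·(4/5) − 9 = -29/5.
For General C: with q = P(1), equating U's and D's payoffs gives q − 6 = −4q − 5 ⇒ q = 1/5.

-29/5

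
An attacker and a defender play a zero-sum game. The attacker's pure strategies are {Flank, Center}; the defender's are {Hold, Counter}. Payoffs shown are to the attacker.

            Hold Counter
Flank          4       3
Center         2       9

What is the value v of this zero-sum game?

Row minima: Flank → 3, Center → 2; maximin = 3.
Column maxima: Hold → 4, Counter → 9; minimax = 4.
3 ≠ 4, so there is no saddle point; optimal play is mixed.
Let the attacker play Flank with probability p. Expected payoff against Hold: 4p + 2(1−p) = 2p + 2; against Counter: 3p + 9(1−p) = −6p + 9.
Setting these equal: 2p + 2 = −6p + 9 ⇒ 8p = 7 ⇒ p = 7/8, and the value is (2)·(7/8) + 2 = 15/4.
For the defender: with q = P(Hold), equating Flank's and Center's payoffs gives q + 3 = −7q + 9 ⇒ q = 3/4.

15/4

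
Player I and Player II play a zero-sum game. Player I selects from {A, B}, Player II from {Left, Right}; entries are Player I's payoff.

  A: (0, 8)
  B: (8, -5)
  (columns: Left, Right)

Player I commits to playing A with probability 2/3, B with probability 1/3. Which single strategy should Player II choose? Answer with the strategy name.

If Player II plays Left, Player I's expected payoff is (2/3)·0 + (1/3)·8 = 8/3.
If Player II plays Right, Player I's expected payoff is (2/3)·8 + (1/3)·(-5) = 11/3.
Player II minimizes Player I's payoff; the smallest is 8/3, so the best response is Left.

Left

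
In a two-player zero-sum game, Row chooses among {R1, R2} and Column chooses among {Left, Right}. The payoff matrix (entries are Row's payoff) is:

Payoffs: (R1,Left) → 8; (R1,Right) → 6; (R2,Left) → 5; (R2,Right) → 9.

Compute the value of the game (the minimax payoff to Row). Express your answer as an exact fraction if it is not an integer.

Row minima: R1 → 6, R2 → 5; maximin = 6.
Column maxima: Left → 8, Right → 9; minimax = 8.
6 ≠ 8, so there is no saddle point; optimal play is mixed.
Let Row play R1 with probability p. Expected payoff against Left: 8p + 5(1−p) = 3p + 5; against Right: 6p + 9(1−p) = −3p + 9.
Setting these equal: 3p + 5 = −3p + 9 ⇒ 6p = 4 ⇒ p = 2/3, and the value is (3)·(2/3) + 5 = 7.
For Column: with q = P(Left), equating R1's and R2's payoffs gives 2q + 6 = −4q + 9 ⇒ q = 1/2.

7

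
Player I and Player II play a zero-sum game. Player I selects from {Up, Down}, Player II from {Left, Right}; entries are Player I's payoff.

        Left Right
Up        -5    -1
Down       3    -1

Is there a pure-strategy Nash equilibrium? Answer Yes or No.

Yes

Row minima: Up → -5, Down → -1; maximin = -1.
Column maxima: Left → 3, Right → -1; minimax = -1.
maximin = minimax = -1, so a saddle point exists.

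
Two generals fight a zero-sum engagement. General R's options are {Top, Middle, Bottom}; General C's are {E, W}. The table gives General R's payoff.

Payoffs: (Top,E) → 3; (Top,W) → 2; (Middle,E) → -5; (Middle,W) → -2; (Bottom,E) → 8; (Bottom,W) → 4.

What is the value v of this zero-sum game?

Row minima: Top → 2, Middle → -5, Bottom → 4; maximin = 4.
Column maxima: E → 8, W → 4; minimax = 4.
Since maximin = minimax = 4, there is a saddle point and the value is 4.

4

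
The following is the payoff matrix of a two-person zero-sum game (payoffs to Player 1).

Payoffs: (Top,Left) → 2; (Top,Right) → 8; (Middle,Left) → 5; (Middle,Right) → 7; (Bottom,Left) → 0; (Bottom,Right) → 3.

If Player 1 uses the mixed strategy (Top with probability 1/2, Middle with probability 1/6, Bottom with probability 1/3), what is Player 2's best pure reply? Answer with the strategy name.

If Player 2 plays Left, Player 1's expected payoff is (1/2)·2 + (1/6)·5 + (1/3)·0 = 11/6.
If Player 2 plays Right, Player 1's expected payoff is (1/2)·8 + (1/6)·7 + (1/3)·3 = 37/6.
Player 2 minimizes Player 1's payoff; the smallest is 11/6, so the best response is Left.

Left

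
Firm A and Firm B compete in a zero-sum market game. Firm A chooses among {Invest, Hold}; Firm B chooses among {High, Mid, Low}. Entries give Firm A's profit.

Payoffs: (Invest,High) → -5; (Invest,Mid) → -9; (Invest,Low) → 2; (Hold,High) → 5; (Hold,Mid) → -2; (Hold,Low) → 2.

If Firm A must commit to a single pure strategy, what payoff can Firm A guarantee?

Row minima: Invest → -9, Hold → -2.
The best of these is -2.

-2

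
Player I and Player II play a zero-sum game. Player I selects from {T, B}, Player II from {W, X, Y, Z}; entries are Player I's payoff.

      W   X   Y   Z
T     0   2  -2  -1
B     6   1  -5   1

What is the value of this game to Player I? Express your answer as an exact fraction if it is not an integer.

Row minima: T → -2, B → -5; maximin = -2.
Column maxima: W → 6, X → 2, Y → -2, Z → 1; minimax = -2.
Since maximin = minimax = -2, there is a saddle point and the value is -2.

-2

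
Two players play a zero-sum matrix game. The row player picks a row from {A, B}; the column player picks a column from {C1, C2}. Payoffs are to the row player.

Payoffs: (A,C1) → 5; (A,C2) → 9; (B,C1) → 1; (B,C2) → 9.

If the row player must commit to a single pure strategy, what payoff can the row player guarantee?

Row minima: A → 5, B → 1.
The best of these is 5.

5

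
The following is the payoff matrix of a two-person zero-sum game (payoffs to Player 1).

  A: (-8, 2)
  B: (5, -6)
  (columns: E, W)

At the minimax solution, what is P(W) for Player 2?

Row minima: A → -8, B → -6; maximin = -6.
Column maxima: E → 5, W → 2; minimax = 2.
-6 ≠ 2, so there is no saddle point; optimal play is mixed.
Let Player 1 play A with probability p. Expected payoff against E: (-8)p + 5(1−p) = −13p + 5; against W: 2p + (-6)(1−p) = 8p − 6.
Setting these equal: −13p + 5 = 8p − 6 ⇒ −21p = -11 ⇒ p = 11/21, and the value is (-13)·(11/21) + 5 = -38/21.
For Player 2: with q = P(E), equating A's and B's payoffs gives −10q + 2 = 11q − 6 ⇒ q = 8/21.

13/21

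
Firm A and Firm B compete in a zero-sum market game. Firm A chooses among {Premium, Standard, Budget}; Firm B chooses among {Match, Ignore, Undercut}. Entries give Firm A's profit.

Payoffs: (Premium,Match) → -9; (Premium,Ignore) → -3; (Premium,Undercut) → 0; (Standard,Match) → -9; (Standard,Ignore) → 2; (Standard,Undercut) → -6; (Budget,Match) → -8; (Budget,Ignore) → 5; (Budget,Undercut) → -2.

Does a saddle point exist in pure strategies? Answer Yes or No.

Yes

Row minima: Premium → -9, Standard → -9, Budget → -8; maximin = -8.
Column maxima: Match → -8, Ignore → 5, Undercut → 0; minimax = -8.
maximin = minimax = -8, so a saddle point exists.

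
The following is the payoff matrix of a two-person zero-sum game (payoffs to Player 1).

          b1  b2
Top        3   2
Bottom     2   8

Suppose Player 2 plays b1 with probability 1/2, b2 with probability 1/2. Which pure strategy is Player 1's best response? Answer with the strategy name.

Expected payoff of Top: (1/2)·3 + (1/2)·2 = 5/2.
Expected payoff of Bottom: (1/2)·2 + (1/2)·8 = 5.
The largest is 5, so Player 1's best response is Bottom.

Bottom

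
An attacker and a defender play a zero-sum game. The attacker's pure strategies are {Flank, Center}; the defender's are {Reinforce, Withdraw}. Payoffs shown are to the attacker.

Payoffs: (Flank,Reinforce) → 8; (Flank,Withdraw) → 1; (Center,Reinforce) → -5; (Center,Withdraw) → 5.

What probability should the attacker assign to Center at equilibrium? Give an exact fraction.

Row minima: Flank → 1, Center → -5; maximin = 1.
Column maxima: Reinforce → 8, Withdraw → 5; minimax = 5.
1 ≠ 5, so there is no saddle point; optimal play is mixed.
Let the attacker play Flank with probability p. Expected payoff against Reinforce: 8p + (-5)(1−p) = 13p − 5; against Withdraw: 1p + 5(1−p) = −4p + 5.
Setting these equal: 13p − 5 = −4p + 5 ⇒ 17p = 10 ⇒ p = 10/17, and the value is (13)·(10/17) − 5 = 45/17.
For the defender: with q = P(Reinforce), equating Flank's and Center's payoffs gives 7q + 1 = −10q + 5 ⇒ q = 4/17.

7/17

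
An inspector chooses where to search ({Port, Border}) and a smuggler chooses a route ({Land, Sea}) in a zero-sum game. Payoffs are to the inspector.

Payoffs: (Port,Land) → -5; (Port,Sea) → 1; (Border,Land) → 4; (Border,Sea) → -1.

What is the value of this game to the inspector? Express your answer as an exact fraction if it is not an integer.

Row minima: Port → -5, Border → -1; maximin = -1.
Column maxima: Land → 4, Sea → 1; minimax = 1.
-1 ≠ 1, so there is no saddle point; optimal play is mixed.
Let the inspector play Port with probability p. Expected payoff against Land: (-5)p + 4(1−p) = −9p + 4; against Sea: 1p + (-1)(1−p) = 2p − 1.
Setting these equal: −9p + 4 = 2p − 1 ⇒ −11p = -5 ⇒ p = 5/11, and the value is (-9)·(5/11) + 4 = -1/11.
For the smuggler: with q = P(Land), equating Port's and Border's payoffs gives −6q + 1 = 5q − 1 ⇒ q = 2/11.

-1/11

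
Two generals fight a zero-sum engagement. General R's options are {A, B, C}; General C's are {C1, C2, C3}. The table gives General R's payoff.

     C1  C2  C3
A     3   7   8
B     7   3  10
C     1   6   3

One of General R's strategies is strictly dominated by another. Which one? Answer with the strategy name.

C

A gives a strictly higher payoff than C against every column: 3 > 1, 7 > 6, 8 > 3.
So C is strictly dominated and General R never plays it.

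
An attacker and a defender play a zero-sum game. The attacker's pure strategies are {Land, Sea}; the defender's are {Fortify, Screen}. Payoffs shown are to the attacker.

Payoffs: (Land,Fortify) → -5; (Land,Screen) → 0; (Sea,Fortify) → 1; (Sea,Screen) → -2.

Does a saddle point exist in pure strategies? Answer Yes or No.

Row minima: Land → -5, Sea → -2; maximin = -2.
Column maxima: Fortify → 1, Screen → 0; minimax = 0.
-2 ≠ 0, so no pure-strategy equilibrium exists.

No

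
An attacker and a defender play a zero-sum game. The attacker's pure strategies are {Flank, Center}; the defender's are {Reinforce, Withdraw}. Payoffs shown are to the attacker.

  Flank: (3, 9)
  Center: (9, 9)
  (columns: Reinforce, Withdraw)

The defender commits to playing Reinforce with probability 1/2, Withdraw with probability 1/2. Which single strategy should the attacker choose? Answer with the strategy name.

Center

Expected payoff of Flank: (1/2)·3 + (1/2)·9 = 6.
Expected payoff of Center: (1/2)·9 + (1/2)·9 = 9.
The largest is 9, so the attacker's best response is Center.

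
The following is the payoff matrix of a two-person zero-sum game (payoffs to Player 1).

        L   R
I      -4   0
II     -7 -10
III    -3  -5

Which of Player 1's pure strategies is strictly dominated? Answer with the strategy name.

I gives a strictly higher payoff than II against every column: -4 > -7, 0 > -10.
So II is strictly dominated and Player 1 never plays it.

II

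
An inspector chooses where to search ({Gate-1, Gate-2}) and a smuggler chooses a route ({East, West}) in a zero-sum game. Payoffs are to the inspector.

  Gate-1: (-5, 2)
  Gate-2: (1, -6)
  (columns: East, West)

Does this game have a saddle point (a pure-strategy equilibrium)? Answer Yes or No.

Row minima: Gate-1 → -5, Gate-2 → -6; maximin = -5.
Column maxima: East → 1, West → 2; minimax = 1.
-5 ≠ 1, so no pure-strategy equilibrium exists.

No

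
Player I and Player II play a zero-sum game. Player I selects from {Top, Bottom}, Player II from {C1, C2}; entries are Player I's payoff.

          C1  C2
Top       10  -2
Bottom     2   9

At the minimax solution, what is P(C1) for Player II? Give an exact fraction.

11/19

Row minima: Top → -2, Bottom → 2; maximin = 2.
Column maxima: C1 → 10, C2 → 9; minimax = 9.
2 ≠ 9, so there is no saddle point; optimal play is mixed.
Let Player I play Top with probability p. Expected payoff against C1: 10p + 2(1−p) = 8p + 2; against C2: (-2)p + 9(1−p) = −11p + 9.
Setting these equal: 8p + 2 = −11p + 9 ⇒ 19p = 7 ⇒ p = 7/19, and the value is (8)·(7/19) + 2 = 94/19.
For Player II: with q = P(C1), equating Top's and Bottom's payoffs gives 12q − 2 = −7q + 9 ⇒ q = 11/19.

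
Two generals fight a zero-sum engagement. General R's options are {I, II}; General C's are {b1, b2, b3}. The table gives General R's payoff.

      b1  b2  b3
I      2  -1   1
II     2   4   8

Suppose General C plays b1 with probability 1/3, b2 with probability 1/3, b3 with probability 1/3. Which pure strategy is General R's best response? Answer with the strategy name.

II

Expected payoff of I: (1/3)·2 + (1/3)·(-1) + (1/3)·1 = 2/3.
Expected payoff of II: (1/3)·2 + (1/3)·4 + (1/3)·8 = 14/3.
The largest is 14/3, so General R's best response is II.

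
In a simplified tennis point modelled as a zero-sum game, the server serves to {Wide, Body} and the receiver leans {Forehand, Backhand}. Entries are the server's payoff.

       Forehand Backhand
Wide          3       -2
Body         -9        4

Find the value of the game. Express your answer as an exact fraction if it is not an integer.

Row minima: Wide → -2, Body → -9; maximin = -2.
Column maxima: Forehand → 3, Backhand → 4; minimax = 3.
-2 ≠ 3, so there is no saddle point; optimal play is mixed.
Let the server play Wide with probability p. Expected payoff against Forehand: 3p + (-9)(1−p) = 12p − 9; against Backhand: (-2)p + 4(1−p) = −6p + 4.
Setting these equal: 12p − 9 = −6p + 4 ⇒ 18p = 13 ⇒ p = 13/18, and the value is (12)·(13/18) − 9 = -1/3.
For the receiver: with q = P(Forehand), equating Wide's and Body's payoffs gives 5q − 2 = −13q + 4 ⇒ q = 1/3.

-1/3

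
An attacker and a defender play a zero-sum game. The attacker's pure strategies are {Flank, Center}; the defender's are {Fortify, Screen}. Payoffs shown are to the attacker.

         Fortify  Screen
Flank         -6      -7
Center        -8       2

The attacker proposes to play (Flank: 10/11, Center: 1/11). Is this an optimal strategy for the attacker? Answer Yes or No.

Against Fortify this mix gives (10/11)·(-6) + (1/11)·(-8) = -68/11.
Against Screen this mix gives (10/11)·(-7) + (1/11)·2 = -68/11.
All of the defender's active replies (Fortify, Screen) yield -68/11, and no column does worse for the attacker. The mix makes the defender indifferent and guarantees -68/11, so it is optimal.

Yes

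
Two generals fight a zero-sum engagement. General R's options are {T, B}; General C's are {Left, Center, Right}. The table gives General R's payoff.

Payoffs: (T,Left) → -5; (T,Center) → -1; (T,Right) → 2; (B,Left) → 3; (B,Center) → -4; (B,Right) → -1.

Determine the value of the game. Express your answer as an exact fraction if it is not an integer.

-23/11

Row minima: T → -5, B → -4; maximin = -4.
Column maxima: Left → 3, Center → -1, Right → 2; minimax = -1.
-4 ≠ -1, so there is no saddle point; optimal play is mixed.
Right is strictly dominated by Center (it gives General R strictly more in every row), so General C never plays it.
On the remaining 2×2 (T, B vs Left, Center):
Let General R play T with probability p. Expected payoff against Left: (-5)p + 3(1−p) = −8p + 3; against Center: (-1)p + (-4)(1−p) = 3p − 4.
Setting these equal: −8p + 3 = 3p − 4 ⇒ −11p = -7 ⇒ p = 7/11, and the value is (-8)·(7/11) + 3 = -23/11.
For General C: with q = P(Left), equating T's and B's payoffs gives −4q − 1 = 7q − 4 ⇒ q = 3/11.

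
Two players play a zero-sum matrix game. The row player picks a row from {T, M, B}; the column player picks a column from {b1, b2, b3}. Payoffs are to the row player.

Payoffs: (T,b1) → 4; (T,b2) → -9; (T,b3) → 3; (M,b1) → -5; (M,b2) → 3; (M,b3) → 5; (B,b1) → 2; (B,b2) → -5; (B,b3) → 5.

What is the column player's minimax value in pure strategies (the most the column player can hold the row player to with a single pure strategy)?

Column maxima: b1 → 4, b2 → 3, b3 → 5.
The smallest of these is 3.

3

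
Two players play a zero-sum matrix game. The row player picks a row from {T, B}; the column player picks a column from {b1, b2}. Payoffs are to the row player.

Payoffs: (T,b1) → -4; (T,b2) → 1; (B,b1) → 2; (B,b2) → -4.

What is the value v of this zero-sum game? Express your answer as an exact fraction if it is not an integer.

Row minima: T → -4, B → -4; maximin = -4.
Column maxima: b1 → 2, b2 → 1; minimax = 1.
-4 ≠ 1, so there is no saddle point; optimal play is mixed.
Let the row player play T with probability p. Expected payoff against b1: (-4)p + 2(1−p) = −6p + 2; against b2: 1p + (-4)(1−p) = 5p − 4.
Setting these equal: −6p + 2 = 5p − 4 ⇒ −11p = -6 ⇒ p = 6/11, and the value is (-6)·(6/11) + 2 = -14/11.
For the column player: with q = P(b1), equating T's and B's payoffs gives −5q + 1 = 6q − 4 ⇒ q = 5/11.

-14/11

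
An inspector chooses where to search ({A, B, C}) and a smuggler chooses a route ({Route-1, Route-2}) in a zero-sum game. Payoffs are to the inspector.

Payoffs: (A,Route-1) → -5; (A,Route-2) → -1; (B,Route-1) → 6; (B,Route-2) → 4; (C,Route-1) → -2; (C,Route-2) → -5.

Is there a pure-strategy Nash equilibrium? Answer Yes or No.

Row minima: A → -5, B → 4, C → -5; maximin = 4.
Column maxima: Route-1 → 6, Route-2 → 4; minimax = 4.
maximin = minimax = 4, so a saddle point exists.

Yes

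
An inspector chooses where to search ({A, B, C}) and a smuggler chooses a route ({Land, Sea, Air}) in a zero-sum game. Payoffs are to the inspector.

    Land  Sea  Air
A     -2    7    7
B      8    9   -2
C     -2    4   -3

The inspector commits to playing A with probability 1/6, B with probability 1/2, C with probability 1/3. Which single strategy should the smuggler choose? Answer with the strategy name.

Air

If the smuggler plays Land, the inspector's expected payoff is (1/6)·(-2) + (1/2)·8 + (1/3)·(-2) = 3.
If the smuggler plays Sea, the inspector's expected payoff is (1/6)·7 + (1/2)·9 + (1/3)·4 = 7.
If the smuggler plays Air, the inspector's expected payoff is (1/6)·7 + (1/2)·(-2) + (1/3)·(-3) = -5/6.
The smuggler minimizes the inspector's payoff; the smallest is -5/6, so the best response is Air.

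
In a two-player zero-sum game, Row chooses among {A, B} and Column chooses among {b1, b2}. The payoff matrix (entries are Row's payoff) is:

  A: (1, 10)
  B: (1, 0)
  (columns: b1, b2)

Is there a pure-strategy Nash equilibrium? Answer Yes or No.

Row minima: A → 1, B → 0; maximin = 1.
Column maxima: b1 → 1, b2 → 10; minimax = 1.
maximin = minimax = 1, so a saddle point exists.

Yes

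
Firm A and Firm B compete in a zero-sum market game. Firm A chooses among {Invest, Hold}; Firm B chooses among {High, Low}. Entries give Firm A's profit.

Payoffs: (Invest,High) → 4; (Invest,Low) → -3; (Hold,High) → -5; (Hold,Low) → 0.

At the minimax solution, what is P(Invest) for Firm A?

Row minima: Invest → -3, Hold → -5; maximin = -3.
Column maxima: High → 4, Low → 0; minimax = 0.
-3 ≠ 0, so there is no saddle point; optimal play is mixed.
Let Firm A play Invest with probability p. Expected payoff against High: 4p + (-5)(1−p) = 9p − 5; against Low: (-3)p + 0(1−p) = −3p.
Setting these equal: 9p − 5 = −3p ⇒ 12p = 5 ⇒ p = 5/12, and the value is (9)·(5/12) − 5 = -5/4.
For Firm B: with q = P(High), equating Invest's and Hold's payoffs gives 7q − 3 = −5q ⇒ q = 1/4.

5/12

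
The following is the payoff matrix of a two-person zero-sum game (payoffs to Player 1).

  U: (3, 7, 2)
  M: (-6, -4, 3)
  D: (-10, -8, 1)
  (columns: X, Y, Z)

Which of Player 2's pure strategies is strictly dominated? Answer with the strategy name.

Y

X holds Player 1's payoff strictly below Y in every row: 3 < 7, -6 < -4, -10 < -8.
So Y is strictly dominated for Player 2.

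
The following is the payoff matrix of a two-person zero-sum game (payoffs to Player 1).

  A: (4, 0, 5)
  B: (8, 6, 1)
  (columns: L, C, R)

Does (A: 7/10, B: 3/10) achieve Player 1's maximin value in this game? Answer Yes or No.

No

Against L this mix gives (7/10)·4 + (3/10)·8 = 26/5.
Against C this mix gives (7/10)·0 + (3/10)·6 = 9/5.
Against R this mix gives (7/10)·5 + (3/10)·1 = 19/5.
Player 2 will play C, holding Player 1 to 9/5. Shifting weight toward the row that does better against C would raise this floor (the equalizing mix achieves 3 against both C and R), so the proposed strategy is not optimal.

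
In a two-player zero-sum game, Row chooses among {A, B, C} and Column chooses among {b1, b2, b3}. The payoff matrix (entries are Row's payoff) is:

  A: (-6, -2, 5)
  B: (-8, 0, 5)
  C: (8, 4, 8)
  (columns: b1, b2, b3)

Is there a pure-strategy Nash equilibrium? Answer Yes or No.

Row minima: A → -6, B → -8, C → 4; maximin = 4.
Column maxima: b1 → 8, b2 → 4, b3 → 8; minimax = 4.
maximin = minimax = 4, so a saddle point exists.

Yes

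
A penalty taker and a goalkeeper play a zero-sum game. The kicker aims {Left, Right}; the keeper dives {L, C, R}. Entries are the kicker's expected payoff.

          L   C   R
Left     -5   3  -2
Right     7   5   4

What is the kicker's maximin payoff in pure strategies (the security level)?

Row minima: Left → -5, Right → 4.
The best of these is 4.

4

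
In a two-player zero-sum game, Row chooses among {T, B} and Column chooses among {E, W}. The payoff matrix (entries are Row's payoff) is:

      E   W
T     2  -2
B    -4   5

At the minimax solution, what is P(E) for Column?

Row minima: T → -2, B → -4; maximin = -2.
Column maxima: E → 2, W → 5; minimax = 2.
-2 ≠ 2, so there is no saddle point; optimal play is mixed.
Let Row play T with probability p. Expected payoff against E: 2p + (-4)(1−p) = 6p − 4; against W: (-2)p + 5(1−p) = −7p + 5.
Setting these equal: 6p − 4 = −7p + 5 ⇒ 13p = 9 ⇒ p = 9/13, and the value is (6)·(9/13) − 4 = 2/13.
For Column: with q = P(E), equating T's and B's payoffs gives 4q − 2 = −9q + 5 ⇒ q = 7/13.

7/13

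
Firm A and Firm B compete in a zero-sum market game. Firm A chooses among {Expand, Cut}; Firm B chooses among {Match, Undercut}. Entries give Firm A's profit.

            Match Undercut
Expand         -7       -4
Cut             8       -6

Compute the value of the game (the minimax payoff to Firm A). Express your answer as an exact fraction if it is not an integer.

-74/17

Row minima: Expand → -7, Cut → -6; maximin = -6.
Column maxima: Match → 8, Undercut → -4; minimax = -4.
-6 ≠ -4, so there is no saddle point; optimal play is mixed.
Let Firm A play Expand with probability p. Expected payoff against Match: (-7)p + 8(1−p) = −15p + 8; against Undercut: (-4)p + (-6)(1−p) = 2p − 6.
Setting these equal: −15p + 8 = 2p − 6 ⇒ −17p = -14 ⇒ p = 14/17, and the value is (-15)·(14/17) + 8 = -74/17.
For Firm B: with q = P(Match), equating Expand's and Cut's payoffs gives −3q − 4 = 14q − 6 ⇒ q = 2/17.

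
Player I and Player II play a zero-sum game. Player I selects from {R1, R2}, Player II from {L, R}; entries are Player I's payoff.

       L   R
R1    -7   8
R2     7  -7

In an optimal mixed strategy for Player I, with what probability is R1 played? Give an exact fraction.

Row minima: R1 → -7, R2 → -7; maximin = -7.
Column maxima: L → 7, R → 8; minimax = 7.
-7 ≠ 7, so there is no saddle point; optimal play is mixed.
Let Player I play R1 with probability p. Expected payoff against L: (-7)p + 7(1−p) = −14p + 7; against R: 8p + (-7)(1−p) = 15p − 7.
Setting these equal: −14p + 7 = 15p − 7 ⇒ −29p = -14 ⇒ p = 14/29, and the value is (-14)·(14/29) + 7 = 7/29.
For Player II: with q = P(L), equating R1's and R2's payoffs gives −15q + 8 = 14q − 7 ⇒ q = 15/29.

14/29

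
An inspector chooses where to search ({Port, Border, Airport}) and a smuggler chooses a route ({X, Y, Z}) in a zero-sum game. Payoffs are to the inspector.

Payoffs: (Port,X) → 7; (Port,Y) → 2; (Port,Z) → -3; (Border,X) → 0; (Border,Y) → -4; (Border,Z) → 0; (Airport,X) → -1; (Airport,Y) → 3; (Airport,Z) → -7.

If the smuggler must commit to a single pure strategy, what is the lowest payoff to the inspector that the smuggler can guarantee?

0

Column maxima: X → 7, Y → 3, Z → 0.
The smallest of these is 0.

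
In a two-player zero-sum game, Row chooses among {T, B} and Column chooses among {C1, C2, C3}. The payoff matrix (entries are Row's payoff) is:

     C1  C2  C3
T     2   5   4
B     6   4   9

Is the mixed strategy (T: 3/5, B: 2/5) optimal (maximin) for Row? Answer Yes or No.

Against C1 this mix gives (3/5)·2 + (2/5)·6 = 18/5.
Against C2 this mix gives (3/5)·5 + (2/5)·4 = 23/5.
Against C3 this mix gives (3/5)·4 + (2/5)·9 = 6.
Column will play C1, holding Row to 18/5. Shifting weight toward the row that does better against C1 would raise this floor (the equalizing mix achieves 22/5 against both C1 and C2), so the proposed strategy is not optimal.

No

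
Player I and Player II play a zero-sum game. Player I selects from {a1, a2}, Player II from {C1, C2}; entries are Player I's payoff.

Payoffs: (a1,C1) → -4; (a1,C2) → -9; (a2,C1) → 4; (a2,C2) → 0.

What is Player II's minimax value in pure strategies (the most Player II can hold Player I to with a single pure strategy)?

0

Column maxima: C1 → 4, C2 → 0.
The smallest of these is 0.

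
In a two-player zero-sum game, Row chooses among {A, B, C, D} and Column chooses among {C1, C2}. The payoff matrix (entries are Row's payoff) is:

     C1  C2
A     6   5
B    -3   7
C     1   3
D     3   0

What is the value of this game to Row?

Row minima: A → 5, B → -3, C → 1, D → 0; maximin = 5.
Column maxima: C1 → 6, C2 → 7; minimax = 6.
5 ≠ 6, so there is no saddle point; optimal play is mixed.
C is strictly dominated by A, so Row never plays it.
D is strictly dominated by A, so Row never plays it.
On the remaining 2×2 (A, B vs C1, C2):
Let Row play A with probability p. Expected payoff against C1: 6p + (-3)(1−p) = 9p − 3; against C2: 5p + 7(1−p) = −2p + 7.
Setting these equal: 9p − 3 = −2p + 7 ⇒ 11p = 10 ⇒ p = 10/11, and the value is (9)·(10/11) − 3 = 57/11.
For Column: with q = P(C1), equating A's and B's payoffs gives q + 5 = −10q + 7 ⇒ q = 2/11.

57/11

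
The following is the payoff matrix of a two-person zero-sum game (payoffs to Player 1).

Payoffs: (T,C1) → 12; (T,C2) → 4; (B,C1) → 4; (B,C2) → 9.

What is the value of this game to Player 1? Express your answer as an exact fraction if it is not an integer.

92/13

Row minima: T → 4, B → 4; maximin = 4.
Column maxima: C1 → 12, C2 → 9; minimax = 9.
4 ≠ 9, so there is no saddle point; optimal play is mixed.
Let Player 1 play T with probability p. Expected payoff against C1: 12p + 4(1−p) = 8p + 4; against C2: 4p + 9(1−p) = −5p + 9.
Setting these equal: 8p + 4 = −5p + 9 ⇒ 13p = 5 ⇒ p = 5/13, and the value is (8)·(5/13) + 4 = 92/13.
For Player 2: with q = P(C1), equating T's and B's payoffs gives 8q + 4 = −5q + 9 ⇒ q = 5/13.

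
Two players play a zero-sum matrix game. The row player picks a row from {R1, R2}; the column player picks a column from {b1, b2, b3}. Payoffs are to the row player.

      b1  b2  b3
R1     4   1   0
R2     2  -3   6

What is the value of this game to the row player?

3/5

Row minima: R1 → 0, R2 → -3; maximin = 0.
Column maxima: b1 → 4, b2 → 1, b3 → 6; minimax = 1.
0 ≠ 1, so there is no saddle point; optimal play is mixed.
b1 is strictly dominated by b2 (it gives the row player strictly more in every row), so the column player never plays it.
On the remaining 2×2 (R1, R2 vs b2, b3):
Let the row player play R1 with probability p. Expected payoff against b2: 1p + (-3)(1−p) = 4p − 3; against b3: 0p + 6(1−p) = −6p + 6.
Setting these equal: 4p − 3 = −6p + 6 ⇒ 10p = 9 ⇒ p = 9/10, and the value is (4)·(9/10) − 3 = 3/5.
For the column player: with q = P(b2), equating R1's and R2's payoffs gives q = −9q + 6 ⇒ q = 3/5.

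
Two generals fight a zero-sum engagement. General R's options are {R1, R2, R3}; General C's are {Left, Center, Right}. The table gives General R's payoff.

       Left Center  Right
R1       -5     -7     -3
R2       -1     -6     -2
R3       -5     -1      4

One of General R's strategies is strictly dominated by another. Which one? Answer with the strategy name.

R1

R2 gives a strictly higher payoff than R1 against every column: -1 > -5, -6 > -7, -2 > -3.
So R1 is strictly dominated and General R never plays it.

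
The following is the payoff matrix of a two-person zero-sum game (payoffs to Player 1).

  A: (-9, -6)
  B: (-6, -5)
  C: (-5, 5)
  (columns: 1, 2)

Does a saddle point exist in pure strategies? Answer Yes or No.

Yes

Row minima: A → -9, B → -6, C → -5; maximin = -5.
Column maxima: 1 → -5, 2 → 5; minimax = -5.
maximin = minimax = -5, so a saddle point exists.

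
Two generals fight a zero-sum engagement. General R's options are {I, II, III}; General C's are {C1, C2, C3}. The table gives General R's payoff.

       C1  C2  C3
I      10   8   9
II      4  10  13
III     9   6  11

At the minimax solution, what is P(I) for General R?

Row minima: I → 8, II → 4, III → 6; maximin = 8.
Column maxima: C1 → 10, C2 → 10, C3 → 13; minimax = 10.
8 ≠ 10, so there is no saddle point; optimal play is mixed.
C3 is strictly dominated by C2 (it gives General R strictly more in every row), so General C never plays it.
With C3 eliminated, III is strictly dominated by I (I gives General R strictly more in every remaining column), so General R never plays it.
On the remaining 2×2 (I, II vs C1, C2):
Let General R play I with probability p. Expected payoff against C1: 10p + 4(1−p) = 6p + 4; against C2: 8p + 10(1−p) = −2p + 10.
Setting these equal: 6p + 4 = −2p + 10 ⇒ 8p = 6 ⇒ p = 3/4, and the value is (6)·(3/4) + 4 = 17/2.
For General C: with q = P(C1), equating I's and II's payoffs gives 2q + 8 = −6q + 10 ⇒ q = 1/4.

3/4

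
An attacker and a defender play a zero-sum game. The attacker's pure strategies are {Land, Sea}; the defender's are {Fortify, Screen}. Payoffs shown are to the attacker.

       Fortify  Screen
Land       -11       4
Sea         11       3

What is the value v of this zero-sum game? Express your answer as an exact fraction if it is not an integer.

Row minima: Land → -11, Sea → 3; maximin = 3.
Column maxima: Fortify → 11, Screen → 4; minimax = 4.
3 ≠ 4, so there is no saddle point; optimal play is mixed.
Let the attacker play Land with probability p. Expected payoff against Fortify: (-11)p + 11(1−p) = −22p + 11; against Screen: 4p + 3(1−p) = p + 3.
Setting these equal: −22p + 11 = p + 3 ⇒ −23p = -8 ⇒ p = 8/23, and the value is (-22)·(8/23) + 11 = 77/23.
For the defender: with q = P(Fortify), equating Land's and Sea's payoffs gives −15q + 4 = 8q + 3 ⇒ q = 1/23.

77/23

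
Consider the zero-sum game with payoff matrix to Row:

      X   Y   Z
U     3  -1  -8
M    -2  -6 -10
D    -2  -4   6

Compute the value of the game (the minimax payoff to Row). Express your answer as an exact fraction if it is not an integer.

Row minima: U → -8, M → -10, D → -4; maximin = -4.
Column maxima: X → 3, Y → -1, Z → 6; minimax = -1.
-4 ≠ -1, so there is no saddle point; optimal play is mixed.
M is strictly dominated by U, so Row never plays it.
X is strictly dominated by Y (it gives Row strictly more in every row), so Column never plays it.
On the remaining 2×2 (U, D vs Y, Z):
Let Row play U with probability p. Expected payoff against Y: (-1)p + (-4)(1−p) = 3p − 4; against Z: (-8)p + 6(1−p) = −14p + 6.
Setting these equal: 3p − 4 = −14p + 6 ⇒ 17p = 10 ⇒ p = 10/17, and the value is (3)·(10/17) − 4 = -38/17.
For Column: with q = P(Y), equating U's and D's payoffs gives 7q − 8 = −10q + 6 ⇒ q = 14/17.

-38/17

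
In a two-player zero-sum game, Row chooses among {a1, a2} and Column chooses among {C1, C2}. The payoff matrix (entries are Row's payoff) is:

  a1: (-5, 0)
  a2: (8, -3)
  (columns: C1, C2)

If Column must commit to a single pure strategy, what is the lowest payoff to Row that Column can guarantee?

Column maxima: C1 → 8, C2 → 0.
The smallest of these is 0.

0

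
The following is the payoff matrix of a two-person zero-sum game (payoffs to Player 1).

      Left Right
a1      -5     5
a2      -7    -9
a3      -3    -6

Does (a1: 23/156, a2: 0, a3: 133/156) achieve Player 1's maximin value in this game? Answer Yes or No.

No

Against Left this mix gives (23/156)·(-5) + (133/156)·(-3) = -257/78.
Against Right this mix gives (23/156)·5 + (133/156)·(-6) = -683/156.
Player 2 will play Right, holding Player 1 to -683/156. Shifting weight toward the row that does better against Right would raise this floor (the equalizing mix achieves -45/13 against both Right and Left), so the proposed strategy is not optimal.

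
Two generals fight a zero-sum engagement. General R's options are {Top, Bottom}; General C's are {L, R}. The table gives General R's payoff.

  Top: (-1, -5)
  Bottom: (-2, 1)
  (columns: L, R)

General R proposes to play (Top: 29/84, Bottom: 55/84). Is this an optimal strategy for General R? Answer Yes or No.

No

Against L this mix gives (29/84)·(-1) + (55/84)·(-2) = -139/84.
Against R this mix gives (29/84)·(-5) + (55/84)·1 = -15/14.
General C will play L, holding General R to -139/84. Shifting weight toward the row that does better against L would raise this floor (the equalizing mix achieves -11/7 against both L and R), so the proposed strategy is not optimal.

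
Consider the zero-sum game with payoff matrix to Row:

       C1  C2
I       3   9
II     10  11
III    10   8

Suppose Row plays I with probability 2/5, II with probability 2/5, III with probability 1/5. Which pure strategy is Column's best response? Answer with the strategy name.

C1

If Column plays C1, Row's expected payoff is (2/5)·3 + (2/5)·10 + (1/5)·10 = 36/5.
If Column plays C2, Row's expected payoff is (2/5)·9 + (2/5)·11 + (1/5)·8 = 48/5.
Column minimizes Row's payoff; the smallest is 36/5, so the best response is C1.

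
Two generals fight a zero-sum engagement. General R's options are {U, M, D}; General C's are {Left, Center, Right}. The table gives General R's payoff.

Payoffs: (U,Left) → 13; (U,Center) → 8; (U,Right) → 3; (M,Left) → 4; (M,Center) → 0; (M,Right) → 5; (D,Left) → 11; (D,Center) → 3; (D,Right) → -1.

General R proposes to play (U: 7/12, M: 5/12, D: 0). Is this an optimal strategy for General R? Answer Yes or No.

No

Against Left this mix gives (7/12)·13 + (5/12)·4 = 37/4.
Against Center this mix gives (7/12)·8 + (5/12)·0 = 14/3.
Against Right this mix gives (7/12)·3 + (5/12)·5 = 23/6.
General C will play Right, holding General R to 23/6. Shifting weight toward the row that does better against Right would raise this floor (the equalizing mix achieves 4 against both Right and Center), so the proposed strategy is not optimal.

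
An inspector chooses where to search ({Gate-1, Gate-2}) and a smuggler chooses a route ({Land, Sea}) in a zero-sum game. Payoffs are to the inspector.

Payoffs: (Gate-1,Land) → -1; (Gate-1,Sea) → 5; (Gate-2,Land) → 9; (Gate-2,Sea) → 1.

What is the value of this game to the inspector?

23/7

Row minima: Gate-1 → -1, Gate-2 → 1; maximin = 1.
Column maxima: Land → 9, Sea → 5; minimax = 5.
1 ≠ 5, so there is no saddle point; optimal play is mixed.
Let the inspector play Gate-1 with probability p. Expected payoff against Land: (-1)p + 9(1−p) = −10p + 9; against Sea: 5p + 1(1−p) = 4p + 1.
Setting these equal: −10p + 9 = 4p + 1 ⇒ −14p = -8 ⇒ p = 4/7, and the value is (-10)·(4/7) + 9 = 23/7.
For the smuggler: with q = P(Land), equating Gate-1's and Gate-2's payoffs gives −6q + 5 = 8q + 1 ⇒ q = 2/7.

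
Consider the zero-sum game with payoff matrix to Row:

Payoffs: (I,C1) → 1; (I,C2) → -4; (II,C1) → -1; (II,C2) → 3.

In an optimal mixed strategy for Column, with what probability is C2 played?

Row minima: I → -4, II → -1; maximin = -1.
Column maxima: C1 → 1, C2 → 3; minimax = 1.
-1 ≠ 1, so there is no saddle point; optimal play is mixed.
Let Row play I with probability p. Expected payoff against C1: 1p + (-1)(1−p) = 2p − 1; against C2: (-4)p + 3(1−p) = −7p + 3.
Setting these equal: 2p − 1 = −7p + 3 ⇒ 9p = 4 ⇒ p = 4/9, and the value is (2)·(4/9) − 1 = -1/9.
For Column: with q = P(C1), equating I's and II's payoffs gives 5q − 4 = −4q + 3 ⇒ q = 7/9.

2/9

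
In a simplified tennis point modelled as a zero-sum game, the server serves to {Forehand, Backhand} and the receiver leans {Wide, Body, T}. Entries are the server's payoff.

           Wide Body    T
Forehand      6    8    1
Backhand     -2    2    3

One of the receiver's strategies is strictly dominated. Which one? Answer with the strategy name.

Body

Wide holds the server's payoff strictly below Body in every row: 6 < 8, -2 < 2.
So Body is strictly dominated for the receiver.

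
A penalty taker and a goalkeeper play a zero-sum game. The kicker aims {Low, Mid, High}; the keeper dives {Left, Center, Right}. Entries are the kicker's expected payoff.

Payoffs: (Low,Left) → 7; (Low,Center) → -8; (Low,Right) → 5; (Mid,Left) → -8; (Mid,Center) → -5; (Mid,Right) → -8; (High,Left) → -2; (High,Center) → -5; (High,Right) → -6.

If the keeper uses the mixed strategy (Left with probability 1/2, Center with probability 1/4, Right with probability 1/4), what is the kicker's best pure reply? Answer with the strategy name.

Expected payoff of Low: (1/2)·7 + (1/4)·(-8) + (1/4)·5 = 11/4.
Expected payoff of Mid: (1/2)·(-8) + (1/4)·(-5) + (1/4)·(-8) = -29/4.
Expected payoff of High: (1/2)·(-2) + (1/4)·(-5) + (1/4)·(-6) = -15/4.
The largest is 11/4, so the kicker's best response is Low.

Low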